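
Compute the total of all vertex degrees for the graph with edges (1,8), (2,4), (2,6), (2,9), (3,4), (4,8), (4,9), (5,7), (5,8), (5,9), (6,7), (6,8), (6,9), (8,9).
28 (handshake: sum of degrees = 2|E| = 2 x 14 = 28)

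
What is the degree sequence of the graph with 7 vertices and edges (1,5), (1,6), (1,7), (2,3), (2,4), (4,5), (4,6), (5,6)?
[3, 3, 3, 3, 2, 1, 1] (degrees: deg(1)=3, deg(2)=2, deg(3)=1, deg(4)=3, deg(5)=3, deg(6)=3, deg(7)=1)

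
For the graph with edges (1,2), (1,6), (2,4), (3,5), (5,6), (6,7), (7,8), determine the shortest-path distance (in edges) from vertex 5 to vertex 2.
3 (path: 5 -> 6 -> 1 -> 2, 3 edges)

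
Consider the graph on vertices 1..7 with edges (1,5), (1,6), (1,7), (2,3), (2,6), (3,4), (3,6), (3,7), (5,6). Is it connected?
Yes (BFS from 1 visits [1, 5, 6, 7, 2, 3, 4] — all 7 vertices reached)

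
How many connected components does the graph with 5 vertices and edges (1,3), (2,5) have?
3 (components: {1, 3}, {2, 5}, {4})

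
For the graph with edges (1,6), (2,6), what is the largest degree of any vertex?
2 (attained at vertex 6)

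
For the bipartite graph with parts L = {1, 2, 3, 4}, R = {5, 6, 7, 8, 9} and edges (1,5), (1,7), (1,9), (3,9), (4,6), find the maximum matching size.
3 (matching: (1,7), (3,9), (4,6); upper bound min(|L|,|R|) = min(4,5) = 4)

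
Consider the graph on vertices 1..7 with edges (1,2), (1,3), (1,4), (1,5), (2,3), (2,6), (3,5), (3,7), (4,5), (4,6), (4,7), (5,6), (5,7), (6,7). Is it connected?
Yes (BFS from 1 visits [1, 2, 3, 4, 5, 6, 7] — all 7 vertices reached)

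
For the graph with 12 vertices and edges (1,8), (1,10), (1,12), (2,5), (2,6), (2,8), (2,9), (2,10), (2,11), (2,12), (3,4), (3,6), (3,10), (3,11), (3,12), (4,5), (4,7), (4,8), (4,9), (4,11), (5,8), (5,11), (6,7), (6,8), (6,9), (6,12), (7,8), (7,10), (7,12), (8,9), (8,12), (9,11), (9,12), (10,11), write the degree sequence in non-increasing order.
[8, 7, 7, 6, 6, 6, 6, 5, 5, 5, 4, 3] (degrees: deg(1)=3, deg(2)=7, deg(3)=5, deg(4)=6, deg(5)=4, deg(6)=6, deg(7)=5, deg(8)=8, deg(9)=6, deg(10)=5, deg(11)=6, deg(12)=7)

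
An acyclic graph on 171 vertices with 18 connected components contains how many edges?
153 (Each of the 18 component trees on V_i vertices has V_i - 1 edges; summing gives V - C = 171 - 18 = 153)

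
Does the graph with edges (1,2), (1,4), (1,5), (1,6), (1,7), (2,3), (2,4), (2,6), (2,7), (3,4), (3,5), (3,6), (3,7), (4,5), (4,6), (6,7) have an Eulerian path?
No (6 vertices have odd degree: {1, 2, 3, 4, 5, 6}; Eulerian path requires 0 or 2)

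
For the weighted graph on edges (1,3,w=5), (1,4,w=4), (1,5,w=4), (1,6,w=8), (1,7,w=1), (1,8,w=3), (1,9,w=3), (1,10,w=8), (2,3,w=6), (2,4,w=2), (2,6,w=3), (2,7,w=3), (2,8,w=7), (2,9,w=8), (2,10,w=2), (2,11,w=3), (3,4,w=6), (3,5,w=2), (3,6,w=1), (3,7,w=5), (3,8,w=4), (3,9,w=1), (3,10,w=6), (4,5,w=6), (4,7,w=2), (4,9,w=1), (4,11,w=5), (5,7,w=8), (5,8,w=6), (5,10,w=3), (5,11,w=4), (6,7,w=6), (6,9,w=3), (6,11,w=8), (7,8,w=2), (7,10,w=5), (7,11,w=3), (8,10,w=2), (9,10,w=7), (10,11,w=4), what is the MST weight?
17 (MST edges: (1,7,w=1), (2,4,w=2), (2,10,w=2), (2,11,w=3), (3,5,w=2), (3,6,w=1), (3,9,w=1), (4,7,w=2), (4,9,w=1), (7,8,w=2); sum of weights 1 + 2 + 2 + 3 + 2 + 1 + 1 + 2 + 1 + 2 = 17)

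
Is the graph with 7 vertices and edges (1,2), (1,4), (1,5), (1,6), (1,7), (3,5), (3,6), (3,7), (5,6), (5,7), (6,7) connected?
Yes (BFS from 1 visits [1, 2, 4, 5, 6, 7, 3] — all 7 vertices reached)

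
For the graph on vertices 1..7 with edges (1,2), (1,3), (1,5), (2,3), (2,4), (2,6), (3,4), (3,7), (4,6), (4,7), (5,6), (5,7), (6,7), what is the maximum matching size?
3 (matching: (1,5), (2,4), (6,7); upper bound floor(n/2) = floor(7/2) = 3)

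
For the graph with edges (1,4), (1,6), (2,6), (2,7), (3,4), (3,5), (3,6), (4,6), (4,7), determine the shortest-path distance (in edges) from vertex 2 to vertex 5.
3 (path: 2 -> 6 -> 3 -> 5, 3 edges)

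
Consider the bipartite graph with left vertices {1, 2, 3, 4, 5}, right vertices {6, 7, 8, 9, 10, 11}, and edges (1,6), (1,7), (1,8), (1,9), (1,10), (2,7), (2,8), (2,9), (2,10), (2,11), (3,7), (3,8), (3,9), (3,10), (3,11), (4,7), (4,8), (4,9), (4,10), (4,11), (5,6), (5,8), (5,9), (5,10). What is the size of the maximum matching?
5 (matching: (1,10), (2,11), (3,9), (4,7), (5,8); upper bound min(|L|,|R|) = min(5,6) = 5)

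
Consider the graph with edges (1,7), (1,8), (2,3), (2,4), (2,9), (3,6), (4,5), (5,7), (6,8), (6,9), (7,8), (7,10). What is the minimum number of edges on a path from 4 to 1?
3 (path: 4 -> 5 -> 7 -> 1, 3 edges)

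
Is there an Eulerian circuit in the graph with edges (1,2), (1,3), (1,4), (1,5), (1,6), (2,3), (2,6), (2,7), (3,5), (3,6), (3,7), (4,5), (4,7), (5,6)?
No (4 vertices have odd degree: {1, 3, 4, 7}; Eulerian circuit requires 0)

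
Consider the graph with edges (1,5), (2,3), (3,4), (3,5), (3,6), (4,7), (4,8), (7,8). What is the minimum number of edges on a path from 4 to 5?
2 (path: 4 -> 3 -> 5, 2 edges)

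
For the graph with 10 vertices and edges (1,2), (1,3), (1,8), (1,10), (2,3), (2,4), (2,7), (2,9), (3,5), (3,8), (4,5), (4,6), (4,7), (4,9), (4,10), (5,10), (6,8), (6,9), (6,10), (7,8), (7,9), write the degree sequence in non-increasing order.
[6, 5, 4, 4, 4, 4, 4, 4, 4, 3] (degrees: deg(1)=4, deg(2)=5, deg(3)=4, deg(4)=6, deg(5)=3, deg(6)=4, deg(7)=4, deg(8)=4, deg(9)=4, deg(10)=4)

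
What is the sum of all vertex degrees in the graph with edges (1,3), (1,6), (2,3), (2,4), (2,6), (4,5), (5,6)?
14 (handshake: sum of degrees = 2|E| = 2 x 7 = 14)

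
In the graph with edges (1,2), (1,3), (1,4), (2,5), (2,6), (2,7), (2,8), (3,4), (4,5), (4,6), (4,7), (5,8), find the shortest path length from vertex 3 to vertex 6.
2 (path: 3 -> 4 -> 6, 2 edges)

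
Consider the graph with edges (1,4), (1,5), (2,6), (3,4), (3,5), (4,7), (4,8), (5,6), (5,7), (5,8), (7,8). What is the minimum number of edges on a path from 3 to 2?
3 (path: 3 -> 5 -> 6 -> 2, 3 edges)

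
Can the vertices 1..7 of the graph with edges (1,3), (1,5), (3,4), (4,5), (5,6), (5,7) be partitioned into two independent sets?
Yes. Partition: {1, 2, 4, 6, 7}, {3, 5}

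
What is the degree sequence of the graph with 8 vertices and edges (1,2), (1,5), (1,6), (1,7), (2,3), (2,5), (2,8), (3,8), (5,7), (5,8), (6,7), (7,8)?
[4, 4, 4, 4, 4, 2, 2, 0] (degrees: deg(1)=4, deg(2)=4, deg(3)=2, deg(4)=0, deg(5)=4, deg(6)=2, deg(7)=4, deg(8)=4)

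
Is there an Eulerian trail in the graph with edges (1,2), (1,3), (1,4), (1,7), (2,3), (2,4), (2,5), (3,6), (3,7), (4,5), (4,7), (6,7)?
Yes — and in fact it has an Eulerian circuit (the graph is connected and all 7 vertices have even degree)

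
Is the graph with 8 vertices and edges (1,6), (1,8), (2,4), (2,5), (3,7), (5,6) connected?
No, it has 2 components: {1, 2, 4, 5, 6, 8}, {3, 7}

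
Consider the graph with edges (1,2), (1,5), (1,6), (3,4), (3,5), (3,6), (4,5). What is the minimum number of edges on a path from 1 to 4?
2 (path: 1 -> 5 -> 4, 2 edges)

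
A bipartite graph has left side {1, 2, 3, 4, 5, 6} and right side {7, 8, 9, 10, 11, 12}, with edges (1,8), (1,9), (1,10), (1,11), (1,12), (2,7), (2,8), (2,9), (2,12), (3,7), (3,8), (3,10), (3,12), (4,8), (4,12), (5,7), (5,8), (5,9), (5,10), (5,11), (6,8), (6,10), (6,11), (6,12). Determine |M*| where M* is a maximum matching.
6 (matching: (1,12), (2,9), (3,10), (4,8), (5,7), (6,11); upper bound min(|L|,|R|) = min(6,6) = 6)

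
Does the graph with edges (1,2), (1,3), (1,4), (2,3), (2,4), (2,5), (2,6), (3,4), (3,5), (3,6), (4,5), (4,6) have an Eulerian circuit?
No (6 vertices have odd degree: {1, 2, 3, 4, 5, 6}; Eulerian circuit requires 0)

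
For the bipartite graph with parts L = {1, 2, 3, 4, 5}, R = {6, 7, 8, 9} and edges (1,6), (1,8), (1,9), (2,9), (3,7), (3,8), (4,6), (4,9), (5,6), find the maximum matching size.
4 (matching: (1,8), (2,9), (3,7), (4,6); upper bound min(|L|,|R|) = min(5,4) = 4)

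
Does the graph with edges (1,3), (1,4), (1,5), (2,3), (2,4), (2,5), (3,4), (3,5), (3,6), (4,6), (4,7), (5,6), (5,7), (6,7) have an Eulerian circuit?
No (6 vertices have odd degree: {1, 2, 3, 4, 5, 7}; Eulerian circuit requires 0)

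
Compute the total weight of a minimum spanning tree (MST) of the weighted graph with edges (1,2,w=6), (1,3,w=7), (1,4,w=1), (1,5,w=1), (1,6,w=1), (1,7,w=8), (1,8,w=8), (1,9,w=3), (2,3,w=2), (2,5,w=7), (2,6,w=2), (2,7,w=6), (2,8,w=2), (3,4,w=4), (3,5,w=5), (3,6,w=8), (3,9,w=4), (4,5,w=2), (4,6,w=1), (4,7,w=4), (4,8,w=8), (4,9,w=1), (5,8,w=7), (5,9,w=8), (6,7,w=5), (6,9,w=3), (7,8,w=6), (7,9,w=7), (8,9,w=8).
14 (MST edges: (1,4,w=1), (1,5,w=1), (1,6,w=1), (2,3,w=2), (2,6,w=2), (2,8,w=2), (4,7,w=4), (4,9,w=1); sum of weights 1 + 1 + 1 + 2 + 2 + 2 + 4 + 1 = 14)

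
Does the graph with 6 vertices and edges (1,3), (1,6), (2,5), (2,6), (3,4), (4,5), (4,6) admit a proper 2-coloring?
Yes. Partition: {1, 2, 4}, {3, 5, 6}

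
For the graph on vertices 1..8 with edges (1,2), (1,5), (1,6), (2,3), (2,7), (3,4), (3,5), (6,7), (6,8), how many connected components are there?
1 (components: {1, 2, 3, 4, 5, 6, 7, 8})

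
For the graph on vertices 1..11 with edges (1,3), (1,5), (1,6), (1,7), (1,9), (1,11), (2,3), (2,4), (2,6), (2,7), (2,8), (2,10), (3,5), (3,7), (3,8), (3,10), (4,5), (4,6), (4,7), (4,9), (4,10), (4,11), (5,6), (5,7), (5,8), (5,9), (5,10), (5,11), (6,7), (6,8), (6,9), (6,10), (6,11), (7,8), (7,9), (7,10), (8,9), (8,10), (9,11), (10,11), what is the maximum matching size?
5 (matching: (1,7), (3,5), (4,11), (6,9), (8,10); upper bound floor(n/2) = floor(11/2) = 5)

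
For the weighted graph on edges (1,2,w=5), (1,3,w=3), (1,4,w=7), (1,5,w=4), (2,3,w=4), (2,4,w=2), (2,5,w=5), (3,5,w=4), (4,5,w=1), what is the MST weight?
10 (MST edges: (1,3,w=3), (1,5,w=4), (2,4,w=2), (4,5,w=1); sum of weights 3 + 4 + 2 + 1 = 10)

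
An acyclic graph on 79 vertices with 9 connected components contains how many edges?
70 (Each of the 9 component trees on V_i vertices has V_i - 1 edges; summing gives V - C = 79 - 9 = 70)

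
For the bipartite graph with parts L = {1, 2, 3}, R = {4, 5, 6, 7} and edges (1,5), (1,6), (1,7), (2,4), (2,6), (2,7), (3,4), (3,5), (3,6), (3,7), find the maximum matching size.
3 (matching: (1,7), (2,6), (3,5); upper bound min(|L|,|R|) = min(3,4) = 3)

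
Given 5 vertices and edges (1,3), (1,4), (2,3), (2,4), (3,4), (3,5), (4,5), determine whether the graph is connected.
Yes (BFS from 1 visits [1, 3, 4, 2, 5] — all 5 vertices reached)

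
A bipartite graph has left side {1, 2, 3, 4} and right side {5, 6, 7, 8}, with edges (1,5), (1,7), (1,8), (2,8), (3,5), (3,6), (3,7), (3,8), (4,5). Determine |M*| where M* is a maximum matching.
4 (matching: (1,7), (2,8), (3,6), (4,5); upper bound min(|L|,|R|) = min(4,4) = 4)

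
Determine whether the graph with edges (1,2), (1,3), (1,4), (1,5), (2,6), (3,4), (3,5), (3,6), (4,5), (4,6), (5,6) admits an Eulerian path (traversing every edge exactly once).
Yes — and in fact it has an Eulerian circuit (the graph is connected and all 6 vertices have even degree)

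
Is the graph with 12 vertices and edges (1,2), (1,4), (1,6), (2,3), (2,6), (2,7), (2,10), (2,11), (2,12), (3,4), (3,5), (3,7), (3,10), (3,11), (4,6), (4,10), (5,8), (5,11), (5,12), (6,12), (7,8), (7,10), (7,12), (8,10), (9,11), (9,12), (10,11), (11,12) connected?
Yes (BFS from 1 visits [1, 2, 4, 6, 3, 7, 10, 11, 12, 5, 8, 9] — all 12 vertices reached)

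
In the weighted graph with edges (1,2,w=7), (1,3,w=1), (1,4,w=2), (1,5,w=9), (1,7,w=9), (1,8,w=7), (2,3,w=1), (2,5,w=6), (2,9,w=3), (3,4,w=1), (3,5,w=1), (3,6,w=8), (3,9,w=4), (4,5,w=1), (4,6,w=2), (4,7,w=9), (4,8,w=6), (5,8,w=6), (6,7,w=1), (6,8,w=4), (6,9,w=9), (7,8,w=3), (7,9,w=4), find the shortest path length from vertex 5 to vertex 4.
1 (path: 5 -> 4; weights 1 = 1)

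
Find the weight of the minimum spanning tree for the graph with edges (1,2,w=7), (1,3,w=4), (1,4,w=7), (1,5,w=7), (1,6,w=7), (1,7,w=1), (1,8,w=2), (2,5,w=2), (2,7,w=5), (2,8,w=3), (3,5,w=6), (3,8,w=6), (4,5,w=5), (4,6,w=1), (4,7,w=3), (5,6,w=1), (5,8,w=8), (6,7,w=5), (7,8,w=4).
14 (MST edges: (1,3,w=4), (1,7,w=1), (1,8,w=2), (2,5,w=2), (2,8,w=3), (4,6,w=1), (5,6,w=1); sum of weights 4 + 1 + 2 + 2 + 3 + 1 + 1 = 14)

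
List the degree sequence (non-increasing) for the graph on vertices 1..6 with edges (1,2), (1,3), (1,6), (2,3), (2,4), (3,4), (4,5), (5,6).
[3, 3, 3, 3, 2, 2] (degrees: deg(1)=3, deg(2)=3, deg(3)=3, deg(4)=3, deg(5)=2, deg(6)=2)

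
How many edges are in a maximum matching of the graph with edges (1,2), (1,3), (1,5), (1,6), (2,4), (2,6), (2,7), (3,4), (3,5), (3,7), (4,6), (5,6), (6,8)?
4 (matching: (1,5), (2,4), (3,7), (6,8); upper bound floor(n/2) = floor(8/2) = 4)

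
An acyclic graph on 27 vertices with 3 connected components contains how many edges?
24 (Each of the 3 component trees on V_i vertices has V_i - 1 edges; summing gives V - C = 27 - 3 = 24)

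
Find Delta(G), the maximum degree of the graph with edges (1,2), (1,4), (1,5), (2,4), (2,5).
3 (attained at vertices 1, 2)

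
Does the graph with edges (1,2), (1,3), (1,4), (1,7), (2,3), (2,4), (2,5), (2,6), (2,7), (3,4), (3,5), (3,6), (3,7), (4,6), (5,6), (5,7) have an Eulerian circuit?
Yes (the graph is connected and all 7 vertices have even degree)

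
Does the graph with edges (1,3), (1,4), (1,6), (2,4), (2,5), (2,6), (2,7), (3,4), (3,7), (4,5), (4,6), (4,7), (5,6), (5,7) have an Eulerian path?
Yes (the graph is connected and exactly 2 vertices have odd degree: {1, 3}; any Eulerian path must start and end at those)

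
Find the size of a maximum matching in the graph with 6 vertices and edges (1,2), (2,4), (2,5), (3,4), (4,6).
2 (matching: (2,5), (4,6); upper bound floor(n/2) = floor(6/2) = 3)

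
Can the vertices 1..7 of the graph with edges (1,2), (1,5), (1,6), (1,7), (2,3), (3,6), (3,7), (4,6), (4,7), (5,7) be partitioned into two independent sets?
No (odd cycle of length 3: 5 -> 1 -> 7 -> 5)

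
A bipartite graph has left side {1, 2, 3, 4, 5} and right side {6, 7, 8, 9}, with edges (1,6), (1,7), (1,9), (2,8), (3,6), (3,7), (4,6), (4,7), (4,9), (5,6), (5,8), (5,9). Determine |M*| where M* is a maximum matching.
4 (matching: (1,9), (2,8), (3,7), (4,6); upper bound min(|L|,|R|) = min(5,4) = 4)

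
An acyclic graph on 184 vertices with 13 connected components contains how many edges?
171 (Each of the 13 component trees on V_i vertices has V_i - 1 edges; summing gives V - C = 184 - 13 = 171)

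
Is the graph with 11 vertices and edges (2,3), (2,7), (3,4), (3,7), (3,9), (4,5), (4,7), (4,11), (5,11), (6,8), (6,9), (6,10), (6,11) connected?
No, it has 2 components: {1}, {2, 3, 4, 5, 6, 7, 8, 9, 10, 11}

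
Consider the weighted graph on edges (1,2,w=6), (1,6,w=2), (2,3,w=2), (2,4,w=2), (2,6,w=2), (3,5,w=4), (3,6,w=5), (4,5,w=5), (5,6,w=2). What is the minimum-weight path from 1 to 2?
4 (path: 1 -> 6 -> 2; weights 2 + 2 = 4)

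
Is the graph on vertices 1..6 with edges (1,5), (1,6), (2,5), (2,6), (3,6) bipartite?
Yes. Partition: {1, 2, 3, 4}, {5, 6}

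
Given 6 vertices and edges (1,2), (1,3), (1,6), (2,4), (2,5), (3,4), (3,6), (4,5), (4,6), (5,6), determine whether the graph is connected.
Yes (BFS from 1 visits [1, 2, 3, 6, 4, 5] — all 6 vertices reached)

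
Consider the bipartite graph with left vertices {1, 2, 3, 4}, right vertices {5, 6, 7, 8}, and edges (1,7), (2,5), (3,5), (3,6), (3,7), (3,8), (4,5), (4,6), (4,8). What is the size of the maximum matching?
4 (matching: (1,7), (2,5), (3,8), (4,6); upper bound min(|L|,|R|) = min(4,4) = 4)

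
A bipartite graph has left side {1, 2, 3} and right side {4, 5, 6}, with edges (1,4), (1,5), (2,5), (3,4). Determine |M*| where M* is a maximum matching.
2 (matching: (1,5), (3,4); upper bound min(|L|,|R|) = min(3,3) = 3)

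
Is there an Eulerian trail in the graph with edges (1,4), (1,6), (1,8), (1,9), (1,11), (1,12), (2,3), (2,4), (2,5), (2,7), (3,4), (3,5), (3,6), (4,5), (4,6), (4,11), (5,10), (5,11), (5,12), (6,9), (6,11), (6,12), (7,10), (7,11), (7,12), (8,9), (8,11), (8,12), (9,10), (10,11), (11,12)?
Yes — and in fact it has an Eulerian circuit (the graph is connected and all 12 vertices have even degree)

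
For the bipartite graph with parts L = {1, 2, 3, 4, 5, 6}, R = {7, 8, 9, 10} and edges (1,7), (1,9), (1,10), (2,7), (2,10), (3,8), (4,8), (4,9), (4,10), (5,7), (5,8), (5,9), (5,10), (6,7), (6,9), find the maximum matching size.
4 (matching: (1,10), (2,7), (3,8), (4,9); upper bound min(|L|,|R|) = min(6,4) = 4)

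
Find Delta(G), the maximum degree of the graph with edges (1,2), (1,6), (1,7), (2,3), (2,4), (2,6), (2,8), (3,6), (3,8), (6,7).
5 (attained at vertex 2)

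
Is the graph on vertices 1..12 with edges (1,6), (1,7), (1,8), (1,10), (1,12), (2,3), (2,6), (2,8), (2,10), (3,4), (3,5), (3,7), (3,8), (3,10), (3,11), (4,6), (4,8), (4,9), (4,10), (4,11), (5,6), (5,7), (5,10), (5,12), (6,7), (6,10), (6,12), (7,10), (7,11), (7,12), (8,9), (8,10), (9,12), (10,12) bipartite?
No (odd cycle of length 3: 6 -> 1 -> 7 -> 6)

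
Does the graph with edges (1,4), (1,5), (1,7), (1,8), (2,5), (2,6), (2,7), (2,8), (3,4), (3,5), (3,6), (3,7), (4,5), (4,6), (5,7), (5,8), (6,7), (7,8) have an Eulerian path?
Yes — and in fact it has an Eulerian circuit (the graph is connected and all 8 vertices have even degree)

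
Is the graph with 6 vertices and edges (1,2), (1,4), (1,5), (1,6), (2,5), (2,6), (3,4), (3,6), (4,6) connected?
Yes (BFS from 1 visits [1, 2, 4, 5, 6, 3] — all 6 vertices reached)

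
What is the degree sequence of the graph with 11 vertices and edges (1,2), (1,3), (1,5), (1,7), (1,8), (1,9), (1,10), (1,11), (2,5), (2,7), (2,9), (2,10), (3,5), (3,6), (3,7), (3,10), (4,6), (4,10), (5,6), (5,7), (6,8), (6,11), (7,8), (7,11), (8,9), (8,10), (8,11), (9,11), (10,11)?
[8, 6, 6, 6, 6, 5, 5, 5, 5, 4, 2] (degrees: deg(1)=8, deg(2)=5, deg(3)=5, deg(4)=2, deg(5)=5, deg(6)=5, deg(7)=6, deg(8)=6, deg(9)=4, deg(10)=6, deg(11)=6)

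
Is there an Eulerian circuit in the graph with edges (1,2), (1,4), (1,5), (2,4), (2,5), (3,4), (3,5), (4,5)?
No (2 vertices have odd degree: {1, 2}; Eulerian circuit requires 0)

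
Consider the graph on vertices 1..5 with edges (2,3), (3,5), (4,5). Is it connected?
No, it has 2 components: {1}, {2, 3, 4, 5}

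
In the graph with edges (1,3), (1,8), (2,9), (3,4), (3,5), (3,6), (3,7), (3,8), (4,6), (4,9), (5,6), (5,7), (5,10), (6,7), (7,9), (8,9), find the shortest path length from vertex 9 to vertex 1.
2 (path: 9 -> 8 -> 1, 2 edges)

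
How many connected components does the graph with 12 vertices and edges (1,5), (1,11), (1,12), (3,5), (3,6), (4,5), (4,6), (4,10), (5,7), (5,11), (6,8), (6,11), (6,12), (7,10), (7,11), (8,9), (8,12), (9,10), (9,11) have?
2 (components: {1, 3, 4, 5, 6, 7, 8, 9, 10, 11, 12}, {2})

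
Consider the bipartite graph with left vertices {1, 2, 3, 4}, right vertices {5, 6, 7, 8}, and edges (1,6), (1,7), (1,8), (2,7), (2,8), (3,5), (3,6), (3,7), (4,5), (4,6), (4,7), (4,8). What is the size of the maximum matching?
4 (matching: (1,8), (2,7), (3,6), (4,5); upper bound min(|L|,|R|) = min(4,4) = 4)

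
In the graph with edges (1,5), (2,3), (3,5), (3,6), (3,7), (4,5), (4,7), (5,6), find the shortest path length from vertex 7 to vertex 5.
2 (path: 7 -> 3 -> 5, 2 edges)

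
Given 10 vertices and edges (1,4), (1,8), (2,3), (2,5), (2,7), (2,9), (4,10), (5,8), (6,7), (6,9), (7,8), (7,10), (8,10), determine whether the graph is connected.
Yes (BFS from 1 visits [1, 4, 8, 10, 5, 7, 2, 6, 3, 9] — all 10 vertices reached)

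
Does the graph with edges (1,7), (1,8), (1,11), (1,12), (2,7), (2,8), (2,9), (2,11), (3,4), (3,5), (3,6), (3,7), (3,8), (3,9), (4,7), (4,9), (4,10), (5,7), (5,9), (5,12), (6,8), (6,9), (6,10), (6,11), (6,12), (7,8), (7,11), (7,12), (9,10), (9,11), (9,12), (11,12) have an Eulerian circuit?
No (2 vertices have odd degree: {8, 10}; Eulerian circuit requires 0)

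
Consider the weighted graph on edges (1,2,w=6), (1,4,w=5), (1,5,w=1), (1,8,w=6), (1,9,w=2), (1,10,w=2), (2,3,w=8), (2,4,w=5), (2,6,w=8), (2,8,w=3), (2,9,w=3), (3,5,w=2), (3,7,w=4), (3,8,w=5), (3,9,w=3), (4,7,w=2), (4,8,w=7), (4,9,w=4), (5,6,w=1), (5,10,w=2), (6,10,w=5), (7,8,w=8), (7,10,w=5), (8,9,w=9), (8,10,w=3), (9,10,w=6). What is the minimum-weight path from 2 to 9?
3 (path: 2 -> 9; weights 3 = 3)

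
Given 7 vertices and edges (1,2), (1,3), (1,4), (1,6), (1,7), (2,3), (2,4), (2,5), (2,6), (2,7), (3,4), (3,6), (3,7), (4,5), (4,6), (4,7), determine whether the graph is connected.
Yes (BFS from 1 visits [1, 2, 3, 4, 6, 7, 5] — all 7 vertices reached)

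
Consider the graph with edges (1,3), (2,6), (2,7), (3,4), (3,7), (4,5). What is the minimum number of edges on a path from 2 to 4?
3 (path: 2 -> 7 -> 3 -> 4, 3 edges)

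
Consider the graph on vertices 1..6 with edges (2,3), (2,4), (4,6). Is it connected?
No, it has 3 components: {1}, {2, 3, 4, 6}, {5}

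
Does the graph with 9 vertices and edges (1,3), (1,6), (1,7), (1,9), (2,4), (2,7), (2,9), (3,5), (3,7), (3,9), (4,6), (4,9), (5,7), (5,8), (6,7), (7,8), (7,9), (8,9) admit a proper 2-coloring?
No (odd cycle of length 3: 9 -> 1 -> 7 -> 9)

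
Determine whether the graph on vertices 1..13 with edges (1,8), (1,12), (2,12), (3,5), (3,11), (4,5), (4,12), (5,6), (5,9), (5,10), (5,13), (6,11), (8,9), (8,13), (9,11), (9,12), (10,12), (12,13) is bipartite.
Yes. Partition: {1, 2, 3, 4, 6, 7, 9, 10, 13}, {5, 8, 11, 12}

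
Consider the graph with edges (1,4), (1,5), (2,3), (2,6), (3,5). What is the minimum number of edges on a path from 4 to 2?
4 (path: 4 -> 1 -> 5 -> 3 -> 2, 4 edges)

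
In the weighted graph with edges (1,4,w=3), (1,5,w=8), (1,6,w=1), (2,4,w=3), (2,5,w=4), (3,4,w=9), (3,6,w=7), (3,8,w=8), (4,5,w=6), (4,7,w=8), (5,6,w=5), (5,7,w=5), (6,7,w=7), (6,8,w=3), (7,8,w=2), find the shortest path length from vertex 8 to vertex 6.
3 (path: 8 -> 6; weights 3 = 3)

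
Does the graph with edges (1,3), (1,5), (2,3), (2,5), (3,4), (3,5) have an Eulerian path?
Yes (the graph is connected and exactly 2 vertices have odd degree: {4, 5}; any Eulerian path must start and end at those)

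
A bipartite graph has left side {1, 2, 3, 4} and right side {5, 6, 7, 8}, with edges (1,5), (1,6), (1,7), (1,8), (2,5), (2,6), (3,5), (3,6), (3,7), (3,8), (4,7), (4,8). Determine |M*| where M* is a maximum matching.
4 (matching: (1,8), (2,6), (3,5), (4,7); upper bound min(|L|,|R|) = min(4,4) = 4)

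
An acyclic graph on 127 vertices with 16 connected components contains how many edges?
111 (Each of the 16 component trees on V_i vertices has V_i - 1 edges; summing gives V - C = 127 - 16 = 111)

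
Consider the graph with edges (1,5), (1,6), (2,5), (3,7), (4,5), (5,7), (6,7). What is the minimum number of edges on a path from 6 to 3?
2 (path: 6 -> 7 -> 3, 2 edges)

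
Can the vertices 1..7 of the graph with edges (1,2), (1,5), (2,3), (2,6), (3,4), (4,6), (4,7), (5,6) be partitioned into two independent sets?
Yes. Partition: {1, 3, 6, 7}, {2, 4, 5}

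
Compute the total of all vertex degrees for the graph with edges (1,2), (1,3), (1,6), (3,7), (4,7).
10 (handshake: sum of degrees = 2|E| = 2 x 5 = 10)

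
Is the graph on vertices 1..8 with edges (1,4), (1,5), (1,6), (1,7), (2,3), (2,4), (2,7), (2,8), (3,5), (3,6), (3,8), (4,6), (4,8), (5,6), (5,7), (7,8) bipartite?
No (odd cycle of length 3: 5 -> 1 -> 7 -> 5)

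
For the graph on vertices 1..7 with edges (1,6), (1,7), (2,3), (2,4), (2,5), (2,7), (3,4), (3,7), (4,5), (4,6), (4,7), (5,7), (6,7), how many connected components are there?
1 (components: {1, 2, 3, 4, 5, 6, 7})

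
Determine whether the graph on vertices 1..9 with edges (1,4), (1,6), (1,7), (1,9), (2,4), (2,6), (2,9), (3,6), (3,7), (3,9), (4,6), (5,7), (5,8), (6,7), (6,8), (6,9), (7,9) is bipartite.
No (odd cycle of length 3: 7 -> 1 -> 6 -> 7)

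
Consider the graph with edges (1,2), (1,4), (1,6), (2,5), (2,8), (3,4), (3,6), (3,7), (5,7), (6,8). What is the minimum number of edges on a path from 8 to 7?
3 (path: 8 -> 2 -> 5 -> 7, 3 edges)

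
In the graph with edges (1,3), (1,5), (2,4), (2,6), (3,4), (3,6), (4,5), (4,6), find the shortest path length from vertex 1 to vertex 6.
2 (path: 1 -> 3 -> 6, 2 edges)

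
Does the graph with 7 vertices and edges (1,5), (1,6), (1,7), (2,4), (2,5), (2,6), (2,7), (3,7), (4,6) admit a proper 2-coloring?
No (odd cycle of length 3: 4 -> 6 -> 2 -> 4)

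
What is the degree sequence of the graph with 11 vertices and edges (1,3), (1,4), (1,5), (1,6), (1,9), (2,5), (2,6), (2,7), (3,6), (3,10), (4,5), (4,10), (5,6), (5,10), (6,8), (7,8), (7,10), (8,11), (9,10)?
[5, 5, 5, 5, 3, 3, 3, 3, 3, 2, 1] (degrees: deg(1)=5, deg(2)=3, deg(3)=3, deg(4)=3, deg(5)=5, deg(6)=5, deg(7)=3, deg(8)=3, deg(9)=2, deg(10)=5, deg(11)=1)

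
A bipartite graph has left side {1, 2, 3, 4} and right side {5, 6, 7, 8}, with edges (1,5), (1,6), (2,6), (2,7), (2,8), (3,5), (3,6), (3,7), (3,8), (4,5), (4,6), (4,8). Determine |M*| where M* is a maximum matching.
4 (matching: (1,6), (2,8), (3,7), (4,5); upper bound min(|L|,|R|) = min(4,4) = 4)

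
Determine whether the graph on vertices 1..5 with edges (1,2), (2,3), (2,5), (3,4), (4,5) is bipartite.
Yes. Partition: {1, 3, 5}, {2, 4}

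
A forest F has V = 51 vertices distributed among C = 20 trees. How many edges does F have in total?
31 (Each of the 20 component trees on V_i vertices has V_i - 1 edges; summing gives V - C = 51 - 20 = 31)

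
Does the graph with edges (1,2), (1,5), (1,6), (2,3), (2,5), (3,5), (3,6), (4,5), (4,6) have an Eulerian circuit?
No (4 vertices have odd degree: {1, 2, 3, 6}; Eulerian circuit requires 0)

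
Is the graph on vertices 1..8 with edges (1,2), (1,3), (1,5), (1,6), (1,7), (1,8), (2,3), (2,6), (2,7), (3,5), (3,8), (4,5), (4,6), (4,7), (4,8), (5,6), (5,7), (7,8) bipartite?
No (odd cycle of length 3: 2 -> 1 -> 3 -> 2)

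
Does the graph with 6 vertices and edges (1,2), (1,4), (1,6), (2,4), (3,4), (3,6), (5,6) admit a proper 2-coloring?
No (odd cycle of length 3: 4 -> 1 -> 2 -> 4)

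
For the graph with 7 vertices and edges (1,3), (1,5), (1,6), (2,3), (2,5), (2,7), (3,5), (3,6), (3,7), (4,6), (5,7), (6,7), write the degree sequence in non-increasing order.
[5, 4, 4, 4, 3, 3, 1] (degrees: deg(1)=3, deg(2)=3, deg(3)=5, deg(4)=1, deg(5)=4, deg(6)=4, deg(7)=4)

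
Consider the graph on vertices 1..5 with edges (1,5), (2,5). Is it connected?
No, it has 3 components: {1, 2, 5}, {3}, {4}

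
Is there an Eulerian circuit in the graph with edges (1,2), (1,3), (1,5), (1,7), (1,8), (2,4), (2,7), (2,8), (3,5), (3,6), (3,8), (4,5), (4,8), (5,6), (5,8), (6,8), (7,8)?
No (6 vertices have odd degree: {1, 4, 5, 6, 7, 8}; Eulerian circuit requires 0)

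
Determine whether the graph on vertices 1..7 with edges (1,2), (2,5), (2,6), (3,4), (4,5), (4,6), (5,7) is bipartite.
Yes. Partition: {1, 3, 5, 6}, {2, 4, 7}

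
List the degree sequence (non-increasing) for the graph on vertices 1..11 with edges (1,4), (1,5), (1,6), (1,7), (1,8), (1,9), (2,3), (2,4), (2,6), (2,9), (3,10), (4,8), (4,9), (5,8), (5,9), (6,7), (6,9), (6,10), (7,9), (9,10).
[7, 6, 5, 4, 4, 3, 3, 3, 3, 2, 0] (degrees: deg(1)=6, deg(2)=4, deg(3)=2, deg(4)=4, deg(5)=3, deg(6)=5, deg(7)=3, deg(8)=3, deg(9)=7, deg(10)=3, deg(11)=0)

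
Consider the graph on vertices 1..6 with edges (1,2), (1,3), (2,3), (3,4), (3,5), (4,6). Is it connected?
Yes (BFS from 1 visits [1, 2, 3, 4, 5, 6] — all 6 vertices reached)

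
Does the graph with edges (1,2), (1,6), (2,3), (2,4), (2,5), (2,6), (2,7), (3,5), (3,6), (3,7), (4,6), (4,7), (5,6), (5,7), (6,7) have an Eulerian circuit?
No (2 vertices have odd degree: {4, 7}; Eulerian circuit requires 0)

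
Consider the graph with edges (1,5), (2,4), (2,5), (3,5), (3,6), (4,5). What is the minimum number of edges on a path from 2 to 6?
3 (path: 2 -> 5 -> 3 -> 6, 3 edges)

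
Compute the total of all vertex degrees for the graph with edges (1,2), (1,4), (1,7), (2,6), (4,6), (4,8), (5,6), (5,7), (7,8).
18 (handshake: sum of degrees = 2|E| = 2 x 9 = 18)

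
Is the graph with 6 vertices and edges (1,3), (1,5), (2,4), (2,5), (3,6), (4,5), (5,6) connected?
Yes (BFS from 1 visits [1, 3, 5, 6, 2, 4] — all 6 vertices reached)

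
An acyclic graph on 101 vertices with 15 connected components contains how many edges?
86 (Each of the 15 component trees on V_i vertices has V_i - 1 edges; summing gives V - C = 101 - 15 = 86)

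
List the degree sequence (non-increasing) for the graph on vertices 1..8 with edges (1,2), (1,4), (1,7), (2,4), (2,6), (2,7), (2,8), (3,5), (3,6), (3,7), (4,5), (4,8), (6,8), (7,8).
[5, 4, 4, 4, 3, 3, 3, 2] (degrees: deg(1)=3, deg(2)=5, deg(3)=3, deg(4)=4, deg(5)=2, deg(6)=3, deg(7)=4, deg(8)=4)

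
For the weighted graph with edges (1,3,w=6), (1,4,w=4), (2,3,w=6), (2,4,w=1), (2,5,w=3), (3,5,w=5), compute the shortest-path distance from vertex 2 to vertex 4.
1 (path: 2 -> 4; weights 1 = 1)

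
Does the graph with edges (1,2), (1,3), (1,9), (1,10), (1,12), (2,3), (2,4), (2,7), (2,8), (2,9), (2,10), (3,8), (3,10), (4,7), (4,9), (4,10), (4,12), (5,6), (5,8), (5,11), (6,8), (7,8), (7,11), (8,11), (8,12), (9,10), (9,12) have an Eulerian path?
No (8 vertices have odd degree: {1, 2, 4, 5, 8, 9, 10, 11}; Eulerian path requires 0 or 2)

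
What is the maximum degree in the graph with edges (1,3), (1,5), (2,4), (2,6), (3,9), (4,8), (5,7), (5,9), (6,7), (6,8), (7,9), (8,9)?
4 (attained at vertex 9)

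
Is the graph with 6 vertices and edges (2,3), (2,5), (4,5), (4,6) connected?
No, it has 2 components: {1}, {2, 3, 4, 5, 6}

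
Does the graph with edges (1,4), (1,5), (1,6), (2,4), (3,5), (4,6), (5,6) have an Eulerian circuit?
No (6 vertices have odd degree: {1, 2, 3, 4, 5, 6}; Eulerian circuit requires 0)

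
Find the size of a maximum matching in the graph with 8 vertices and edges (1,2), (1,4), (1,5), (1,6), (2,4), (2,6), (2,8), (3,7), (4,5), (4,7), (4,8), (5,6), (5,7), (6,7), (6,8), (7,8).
4 (matching: (1,6), (2,8), (3,7), (4,5); upper bound floor(n/2) = floor(8/2) = 4)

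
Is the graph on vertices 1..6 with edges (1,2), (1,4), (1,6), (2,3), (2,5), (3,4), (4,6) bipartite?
No (odd cycle of length 3: 6 -> 1 -> 4 -> 6)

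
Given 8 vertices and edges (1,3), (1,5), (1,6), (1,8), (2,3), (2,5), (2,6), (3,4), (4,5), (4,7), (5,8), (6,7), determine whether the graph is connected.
Yes (BFS from 1 visits [1, 3, 5, 6, 8, 2, 4, 7] — all 8 vertices reached)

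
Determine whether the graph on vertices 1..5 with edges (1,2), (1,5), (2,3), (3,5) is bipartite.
Yes. Partition: {1, 3, 4}, {2, 5}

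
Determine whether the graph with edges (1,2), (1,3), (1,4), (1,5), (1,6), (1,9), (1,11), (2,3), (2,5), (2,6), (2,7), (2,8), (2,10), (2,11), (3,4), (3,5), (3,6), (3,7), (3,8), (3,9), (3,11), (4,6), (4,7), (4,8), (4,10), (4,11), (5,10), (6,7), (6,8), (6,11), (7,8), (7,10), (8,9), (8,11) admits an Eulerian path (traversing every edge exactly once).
No (6 vertices have odd degree: {1, 3, 4, 6, 8, 9}; Eulerian path requires 0 or 2)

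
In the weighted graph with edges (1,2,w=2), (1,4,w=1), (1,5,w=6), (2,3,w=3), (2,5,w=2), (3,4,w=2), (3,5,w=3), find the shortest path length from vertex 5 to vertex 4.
5 (path: 5 -> 3 -> 4; weights 3 + 2 = 5)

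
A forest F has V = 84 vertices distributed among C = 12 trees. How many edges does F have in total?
72 (Each of the 12 component trees on V_i vertices has V_i - 1 edges; summing gives V - C = 84 - 12 = 72)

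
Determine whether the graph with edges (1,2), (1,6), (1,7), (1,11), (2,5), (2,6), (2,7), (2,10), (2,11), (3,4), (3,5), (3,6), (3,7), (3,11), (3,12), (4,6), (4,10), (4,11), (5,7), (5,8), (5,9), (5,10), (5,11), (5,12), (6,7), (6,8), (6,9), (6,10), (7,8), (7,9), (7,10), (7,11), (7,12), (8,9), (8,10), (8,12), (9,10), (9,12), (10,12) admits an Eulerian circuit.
Yes (the graph is connected and all 12 vertices have even degree)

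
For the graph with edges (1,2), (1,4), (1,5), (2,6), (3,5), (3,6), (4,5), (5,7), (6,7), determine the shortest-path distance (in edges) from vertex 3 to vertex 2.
2 (path: 3 -> 6 -> 2, 2 edges)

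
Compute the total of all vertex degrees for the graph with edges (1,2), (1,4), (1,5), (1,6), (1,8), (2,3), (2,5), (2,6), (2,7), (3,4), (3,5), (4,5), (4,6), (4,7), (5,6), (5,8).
32 (handshake: sum of degrees = 2|E| = 2 x 16 = 32)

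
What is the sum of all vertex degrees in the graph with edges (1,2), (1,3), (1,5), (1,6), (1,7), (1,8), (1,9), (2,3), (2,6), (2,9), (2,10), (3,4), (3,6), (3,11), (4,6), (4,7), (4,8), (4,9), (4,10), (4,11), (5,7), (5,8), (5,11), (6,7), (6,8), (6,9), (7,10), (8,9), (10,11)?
58 (handshake: sum of degrees = 2|E| = 2 x 29 = 58)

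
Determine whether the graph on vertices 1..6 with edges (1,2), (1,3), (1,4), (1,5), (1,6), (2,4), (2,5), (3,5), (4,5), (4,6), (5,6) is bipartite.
No (odd cycle of length 3: 6 -> 1 -> 5 -> 6)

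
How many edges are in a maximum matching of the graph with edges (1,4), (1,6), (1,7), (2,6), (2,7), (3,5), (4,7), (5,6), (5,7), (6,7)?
3 (matching: (1,4), (3,5), (6,7); upper bound floor(n/2) = floor(7/2) = 3)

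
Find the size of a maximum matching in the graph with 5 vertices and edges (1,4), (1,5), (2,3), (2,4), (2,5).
2 (matching: (1,4), (2,5); upper bound floor(n/2) = floor(5/2) = 2)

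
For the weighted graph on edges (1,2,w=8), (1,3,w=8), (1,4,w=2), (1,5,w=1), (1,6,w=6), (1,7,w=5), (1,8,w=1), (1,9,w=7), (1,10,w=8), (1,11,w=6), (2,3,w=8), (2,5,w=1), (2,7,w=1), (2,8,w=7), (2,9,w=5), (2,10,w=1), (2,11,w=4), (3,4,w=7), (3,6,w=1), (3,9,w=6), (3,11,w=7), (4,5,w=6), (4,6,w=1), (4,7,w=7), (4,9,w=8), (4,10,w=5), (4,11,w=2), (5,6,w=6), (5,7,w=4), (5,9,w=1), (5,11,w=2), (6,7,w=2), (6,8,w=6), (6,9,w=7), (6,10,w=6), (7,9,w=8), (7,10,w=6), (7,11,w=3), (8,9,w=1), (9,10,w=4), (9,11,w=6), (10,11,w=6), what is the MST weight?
12 (MST edges: (1,4,w=2), (1,5,w=1), (1,8,w=1), (2,5,w=1), (2,7,w=1), (2,10,w=1), (3,6,w=1), (4,6,w=1), (4,11,w=2), (5,9,w=1); sum of weights 2 + 1 + 1 + 1 + 1 + 1 + 1 + 1 + 2 + 1 = 12)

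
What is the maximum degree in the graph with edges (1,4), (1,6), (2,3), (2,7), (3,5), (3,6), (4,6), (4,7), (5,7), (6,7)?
4 (attained at vertices 6, 7)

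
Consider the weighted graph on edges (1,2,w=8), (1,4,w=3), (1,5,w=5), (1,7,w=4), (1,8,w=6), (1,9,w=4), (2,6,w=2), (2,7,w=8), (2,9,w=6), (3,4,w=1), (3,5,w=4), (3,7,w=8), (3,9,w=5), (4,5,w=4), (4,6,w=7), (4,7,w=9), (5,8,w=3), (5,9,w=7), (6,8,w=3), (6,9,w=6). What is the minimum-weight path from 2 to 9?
6 (path: 2 -> 9; weights 6 = 6)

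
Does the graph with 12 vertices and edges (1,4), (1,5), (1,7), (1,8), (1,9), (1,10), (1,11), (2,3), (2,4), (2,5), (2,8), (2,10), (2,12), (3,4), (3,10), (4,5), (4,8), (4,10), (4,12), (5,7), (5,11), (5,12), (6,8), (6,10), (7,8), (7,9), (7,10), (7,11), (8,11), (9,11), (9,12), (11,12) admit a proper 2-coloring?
No (odd cycle of length 3: 9 -> 1 -> 7 -> 9)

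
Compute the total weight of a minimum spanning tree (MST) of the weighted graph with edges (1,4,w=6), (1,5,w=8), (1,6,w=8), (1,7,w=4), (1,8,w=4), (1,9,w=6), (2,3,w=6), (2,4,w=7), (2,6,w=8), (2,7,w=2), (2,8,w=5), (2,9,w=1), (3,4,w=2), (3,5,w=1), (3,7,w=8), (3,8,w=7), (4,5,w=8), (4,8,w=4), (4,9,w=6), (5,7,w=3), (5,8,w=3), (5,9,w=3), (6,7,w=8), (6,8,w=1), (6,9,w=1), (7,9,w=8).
15 (MST edges: (1,7,w=4), (2,7,w=2), (2,9,w=1), (3,4,w=2), (3,5,w=1), (5,7,w=3), (6,8,w=1), (6,9,w=1); sum of weights 4 + 2 + 1 + 2 + 1 + 3 + 1 + 1 = 15)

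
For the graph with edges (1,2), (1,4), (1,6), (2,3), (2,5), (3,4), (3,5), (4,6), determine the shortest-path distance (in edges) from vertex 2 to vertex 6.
2 (path: 2 -> 1 -> 6, 2 edges)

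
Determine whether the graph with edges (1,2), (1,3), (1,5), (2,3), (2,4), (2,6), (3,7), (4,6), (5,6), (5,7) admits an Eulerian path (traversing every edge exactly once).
No (4 vertices have odd degree: {1, 3, 5, 6}; Eulerian path requires 0 or 2)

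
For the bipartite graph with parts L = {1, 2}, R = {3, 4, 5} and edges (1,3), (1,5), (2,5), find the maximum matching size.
2 (matching: (1,3), (2,5); upper bound min(|L|,|R|) = min(2,3) = 2)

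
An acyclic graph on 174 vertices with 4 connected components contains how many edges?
170 (Each of the 4 component trees on V_i vertices has V_i - 1 edges; summing gives V - C = 174 - 4 = 170)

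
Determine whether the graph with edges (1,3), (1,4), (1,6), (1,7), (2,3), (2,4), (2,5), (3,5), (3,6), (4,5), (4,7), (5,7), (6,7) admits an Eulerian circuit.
No (2 vertices have odd degree: {2, 6}; Eulerian circuit requires 0)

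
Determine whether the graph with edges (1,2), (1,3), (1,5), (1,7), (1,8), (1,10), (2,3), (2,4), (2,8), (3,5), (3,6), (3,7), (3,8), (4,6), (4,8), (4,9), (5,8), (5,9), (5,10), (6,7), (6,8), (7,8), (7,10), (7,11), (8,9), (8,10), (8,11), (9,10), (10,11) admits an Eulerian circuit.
No (2 vertices have odd degree: {5, 11}; Eulerian circuit requires 0)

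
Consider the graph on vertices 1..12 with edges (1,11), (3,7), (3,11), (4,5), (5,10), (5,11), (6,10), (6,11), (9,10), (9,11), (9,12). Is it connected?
No, it has 3 components: {1, 3, 4, 5, 6, 7, 9, 10, 11, 12}, {2}, {8}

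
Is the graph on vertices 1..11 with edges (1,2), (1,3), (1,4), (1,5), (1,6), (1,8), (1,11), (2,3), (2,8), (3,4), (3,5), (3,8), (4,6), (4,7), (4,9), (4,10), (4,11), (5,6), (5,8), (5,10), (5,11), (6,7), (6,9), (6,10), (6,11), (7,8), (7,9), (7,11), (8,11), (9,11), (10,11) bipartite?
No (odd cycle of length 3: 11 -> 1 -> 6 -> 11)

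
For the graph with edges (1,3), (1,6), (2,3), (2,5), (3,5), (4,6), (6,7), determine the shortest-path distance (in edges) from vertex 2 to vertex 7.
4 (path: 2 -> 3 -> 1 -> 6 -> 7, 4 edges)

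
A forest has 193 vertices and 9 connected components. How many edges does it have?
184 (Each of the 9 component trees on V_i vertices has V_i - 1 edges; summing gives V - C = 193 - 9 = 184)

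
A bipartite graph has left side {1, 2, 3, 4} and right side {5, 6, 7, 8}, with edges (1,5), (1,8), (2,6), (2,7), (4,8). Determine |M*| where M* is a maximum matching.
3 (matching: (1,5), (2,7), (4,8); upper bound min(|L|,|R|) = min(4,4) = 4)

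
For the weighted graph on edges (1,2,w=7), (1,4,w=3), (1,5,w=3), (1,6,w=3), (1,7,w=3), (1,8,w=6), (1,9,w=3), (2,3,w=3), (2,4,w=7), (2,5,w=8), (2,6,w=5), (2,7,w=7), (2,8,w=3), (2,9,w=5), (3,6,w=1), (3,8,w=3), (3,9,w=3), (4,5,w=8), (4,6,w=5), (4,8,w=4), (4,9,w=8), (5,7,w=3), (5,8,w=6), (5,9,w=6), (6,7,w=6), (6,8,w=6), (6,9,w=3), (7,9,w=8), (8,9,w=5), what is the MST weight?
22 (MST edges: (1,4,w=3), (1,5,w=3), (1,6,w=3), (1,7,w=3), (1,9,w=3), (2,3,w=3), (2,8,w=3), (3,6,w=1); sum of weights 3 + 3 + 3 + 3 + 3 + 3 + 3 + 1 = 22)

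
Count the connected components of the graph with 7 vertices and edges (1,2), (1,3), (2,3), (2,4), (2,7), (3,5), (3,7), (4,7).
2 (components: {1, 2, 3, 4, 5, 7}, {6})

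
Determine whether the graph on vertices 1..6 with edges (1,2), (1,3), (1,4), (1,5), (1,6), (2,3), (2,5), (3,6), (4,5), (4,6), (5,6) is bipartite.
No (odd cycle of length 3: 2 -> 1 -> 5 -> 2)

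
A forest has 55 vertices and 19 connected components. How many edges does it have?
36 (Each of the 19 component trees on V_i vertices has V_i - 1 edges; summing gives V - C = 55 - 19 = 36)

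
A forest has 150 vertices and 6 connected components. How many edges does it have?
144 (Each of the 6 component trees on V_i vertices has V_i - 1 edges; summing gives V - C = 150 - 6 = 144)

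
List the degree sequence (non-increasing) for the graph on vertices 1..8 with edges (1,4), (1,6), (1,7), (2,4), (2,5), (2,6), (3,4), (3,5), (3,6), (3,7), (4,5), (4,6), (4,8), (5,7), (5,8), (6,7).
[6, 5, 5, 4, 4, 3, 3, 2] (degrees: deg(1)=3, deg(2)=3, deg(3)=4, deg(4)=6, deg(5)=5, deg(6)=5, deg(7)=4, deg(8)=2)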